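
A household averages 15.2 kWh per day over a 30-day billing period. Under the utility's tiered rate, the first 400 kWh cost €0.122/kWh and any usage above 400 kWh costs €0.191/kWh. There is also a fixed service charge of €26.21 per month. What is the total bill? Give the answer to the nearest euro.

Usage = 15.2 kWh/day × 30 days = 456 kWh
First 400 kWh × €0.122 = €48.80
Remaining 56 kWh × €0.191 = €10.70
Energy charge = €59.50; + service €26.21 = €85.71 ≈ €86

€86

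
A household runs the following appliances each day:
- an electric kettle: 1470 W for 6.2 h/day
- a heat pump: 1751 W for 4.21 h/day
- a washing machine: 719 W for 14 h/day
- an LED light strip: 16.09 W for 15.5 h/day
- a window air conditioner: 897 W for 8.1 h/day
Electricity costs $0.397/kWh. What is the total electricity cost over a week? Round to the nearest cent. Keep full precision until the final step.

electric kettle: 1470 W × 6.2 h × 7 d = 63,798 Wh = 63.8 kWh
heat pump: 1751 W × 4.21 h × 7 d = 51,602 Wh = 51.6 kWh
washing machine: 719 W × 14 h × 7 d = 70,462 Wh = 70.46 kWh
LED light strip: 16.09 W × 15.5 h × 7 d = 1,746 Wh = 1.746 kWh
window air conditioner: 897 W × 8.1 h × 7 d = 50,860 Wh = 50.86 kWh
Total energy = 63.8 + 51.6 + 70.46 + 1.746 + 50.86 = 238.5 kWh
Cost = 238.5 kWh × $0.397 = $94.67

$94.67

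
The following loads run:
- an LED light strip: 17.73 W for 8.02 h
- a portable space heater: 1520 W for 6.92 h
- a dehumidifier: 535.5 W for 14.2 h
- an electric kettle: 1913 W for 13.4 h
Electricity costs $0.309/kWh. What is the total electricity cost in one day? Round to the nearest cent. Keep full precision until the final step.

LED light strip: 17.73 W × 8.02 h = 142 Wh = 0.1422 kWh
portable space heater: 1520 W × 6.92 h = 10,518 Wh = 10.52 kWh
dehumidifier: 535.5 W × 14.2 h = 7,604 Wh = 7.604 kWh
electric kettle: 1913 W × 13.4 h = 25,634 Wh = 25.63 kWh
Total energy = 0.1422 + 10.52 + 7.604 + 25.63 = 43.9 kWh
Cost = 43.9 kWh × $0.309 = $13.56

$13.56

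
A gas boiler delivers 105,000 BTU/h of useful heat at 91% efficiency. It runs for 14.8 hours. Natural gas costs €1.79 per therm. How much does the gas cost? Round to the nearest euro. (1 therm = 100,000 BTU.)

Heat delivered = 105,000 BTU/h × 14.8 h = 1,554,000 BTU
Gas input = 1,554,000 / 0.91 = 1,707,692 BTU
= 1,707,692 / 100,000 = 17.08 therm
Cost = 17.08 × €1.79/therm = €30.57 ≈ €31

€31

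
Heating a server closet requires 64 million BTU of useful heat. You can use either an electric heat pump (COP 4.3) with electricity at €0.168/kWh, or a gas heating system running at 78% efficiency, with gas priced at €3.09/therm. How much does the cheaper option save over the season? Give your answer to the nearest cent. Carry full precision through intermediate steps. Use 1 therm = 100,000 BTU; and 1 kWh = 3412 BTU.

€1802.54

Heat load = 64 × 10⁶ BTU = 64,000,000 BTU
Gas: input = 64,000,000 / 0.78 = 82,051,282 BTU = 820.5 therm → 820.5 × €3.09 = €2,535.38
Heat pump: 64,000,000 BTU / 3412 = 18,760 kWh heat; / 4.3 = 4,362 kWh in → × €0.168 = €732.84
Difference = |€2,535.38 − €732.84| = €1,802.54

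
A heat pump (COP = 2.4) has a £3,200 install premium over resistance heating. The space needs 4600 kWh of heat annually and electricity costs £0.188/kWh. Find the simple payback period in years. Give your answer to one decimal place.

Resistance: 4600 kWh × £0.188 = £864.80/yr
Heat pump: 4600 / 2.4 = 1917 kWh in → × £0.188 = £360.33/yr
Annual savings = £504.47
Payback = £3,200 / £504.47 = 6.34 years

6.3 years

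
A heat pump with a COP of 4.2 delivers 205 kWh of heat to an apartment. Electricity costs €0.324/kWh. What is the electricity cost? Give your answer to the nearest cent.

€15.81

Electrical input = 205 kWh / 4.2 = 48.81 kWh
Cost = 48.81 × €0.324/kWh = €15.81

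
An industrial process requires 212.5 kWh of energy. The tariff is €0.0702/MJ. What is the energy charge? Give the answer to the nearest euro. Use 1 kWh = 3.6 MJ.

212.5 kWh × (3.6 MJ/kWh) = 765 MJ
Cost = 765 MJ × €0.0702/MJ = €53.70 ≈ €54

€54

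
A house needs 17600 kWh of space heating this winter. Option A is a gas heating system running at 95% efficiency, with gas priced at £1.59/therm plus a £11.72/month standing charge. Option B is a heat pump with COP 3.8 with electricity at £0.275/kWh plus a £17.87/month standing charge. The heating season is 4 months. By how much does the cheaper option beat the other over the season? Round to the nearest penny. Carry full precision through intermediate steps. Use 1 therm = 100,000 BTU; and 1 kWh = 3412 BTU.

Heat load = 17600 kWh × 3412 = 60,051,200 BTU
Gas: input = 60,051,200 / 0.95 = 63,211,789 BTU = 632.1 therm → 632.1 × £1.59 = £1,005.07; + 4 × £11.72 standing = £1,051.95
Heat pump: 60,051,200 BTU / 3412 = 17,600 kWh heat; / 3.8 = 4,632 kWh in → × £0.275 = £1,273.68; + 4 × £17.87 standing = £1,345.16
Difference = |£1,051.95 − £1,345.16| = £293.22

£293.22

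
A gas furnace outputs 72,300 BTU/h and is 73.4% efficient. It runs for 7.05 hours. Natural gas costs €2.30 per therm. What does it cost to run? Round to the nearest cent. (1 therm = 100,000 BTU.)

Heat delivered = 72,300 BTU/h × 7.05 h = 509,715 BTU
Gas input = 509,715 / 0.734 = 694,435 BTU
= 694,435 / 100,000 = 6.944 therm
Cost = 6.944 × €2.30/therm = €15.97

€15.97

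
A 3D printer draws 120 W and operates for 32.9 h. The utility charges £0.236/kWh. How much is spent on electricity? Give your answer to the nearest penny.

Energy = 120 W × 32.9 h = 3,948 Wh = 3.948 kWh
Cost = 3.948 kWh × £0.236/kWh = £0.93

£0.93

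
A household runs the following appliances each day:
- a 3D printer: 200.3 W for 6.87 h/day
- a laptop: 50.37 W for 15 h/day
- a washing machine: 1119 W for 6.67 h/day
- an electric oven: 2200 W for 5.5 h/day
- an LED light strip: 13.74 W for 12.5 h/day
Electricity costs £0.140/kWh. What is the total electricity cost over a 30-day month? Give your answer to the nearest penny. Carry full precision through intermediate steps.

3D printer: 200.3 W × 6.87 h × 30 d = 41,282 Wh = 41.28 kWh
laptop: 50.37 W × 15 h × 30 d = 22,666 Wh = 22.67 kWh
washing machine: 1119 W × 6.67 h × 30 d = 223,912 Wh = 223.9 kWh
electric oven: 2200 W × 5.5 h × 30 d = 363,000 Wh = 363 kWh
LED light strip: 13.74 W × 12.5 h × 30 d = 5,152 Wh = 5.152 kWh
Total energy = 41.28 + 22.67 + 223.9 + 363 + 5.152 = 656 kWh
Cost = 656 kWh × £0.140 = £91.84

£91.84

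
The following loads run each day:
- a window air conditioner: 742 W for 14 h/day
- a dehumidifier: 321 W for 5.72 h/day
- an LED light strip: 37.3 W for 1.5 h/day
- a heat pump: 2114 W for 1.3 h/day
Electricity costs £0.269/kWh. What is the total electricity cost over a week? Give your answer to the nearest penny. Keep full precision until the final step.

£28.30

window air conditioner: 742 W × 14 h × 7 d = 72,716 Wh = 72.72 kWh
dehumidifier: 321 W × 5.72 h × 7 d = 12,853 Wh = 12.85 kWh
LED light strip: 37.3 W × 1.5 h × 7 d = 392 Wh = 0.3916 kWh
heat pump: 2114 W × 1.3 h × 7 d = 19,237 Wh = 19.24 kWh
Total energy = 72.72 + 12.85 + 0.3916 + 19.24 = 105.2 kWh
Cost = 105.2 kWh × £0.269 = £28.30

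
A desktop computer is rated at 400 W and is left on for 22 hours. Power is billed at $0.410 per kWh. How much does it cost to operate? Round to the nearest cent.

$3.61

Energy = 400 W × 22 h = 8,800 Wh = 8.8 kWh
Cost = 8.8 kWh × $0.410/kWh = $3.61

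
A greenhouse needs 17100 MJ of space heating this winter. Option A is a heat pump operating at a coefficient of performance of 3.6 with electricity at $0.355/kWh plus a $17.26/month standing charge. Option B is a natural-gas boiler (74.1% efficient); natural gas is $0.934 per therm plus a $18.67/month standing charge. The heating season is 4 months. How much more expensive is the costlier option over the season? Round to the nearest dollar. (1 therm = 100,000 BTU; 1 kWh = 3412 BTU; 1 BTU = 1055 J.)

Heat load = 17100 MJ = 17,100,000,000 J / 1055 = 16,208,531 BTU
Gas: input = 16,208,531 / 0.741 = 21,873,861 BTU = 218.7 therm → 218.7 × $0.934 = $204.30; + 4 × $18.67 standing = $278.98
Heat pump: 16,208,531 BTU / 3412 = 4,750 kWh heat; / 3.6 = 1,320 kWh in → × $0.355 = $468.45; + 4 × $17.26 standing = $537.49
Difference = |$278.98 − $537.49| = $258.51 ≈ $259

$259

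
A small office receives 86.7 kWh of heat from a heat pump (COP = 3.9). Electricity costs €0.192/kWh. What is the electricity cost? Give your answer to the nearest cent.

€4.27

Electrical input = 86.7 kWh / 3.9 = 22.23 kWh
Cost = 22.23 × €0.192/kWh = €4.27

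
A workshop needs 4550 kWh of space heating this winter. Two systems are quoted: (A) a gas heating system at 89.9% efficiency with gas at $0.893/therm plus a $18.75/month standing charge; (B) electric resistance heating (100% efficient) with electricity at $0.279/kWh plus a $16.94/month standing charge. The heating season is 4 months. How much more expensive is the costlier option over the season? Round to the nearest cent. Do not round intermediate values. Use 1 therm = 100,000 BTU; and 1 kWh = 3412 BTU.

$1108.00

Heat load = 4550 kWh × 3412 = 15,524,600 BTU
Gas: input = 15,524,600 / 0.899 = 17,268,743 BTU = 172.7 therm → 172.7 × $0.893 = $154.21; + 4 × $18.75 standing = $229.21
Electric: 15,524,600 BTU / 3412 = 4,550 kWh → × $0.279 = $1,269.45; + 4 × $16.94 standing = $1,337.21
Difference = |$229.21 − $1,337.21| = $1,108.00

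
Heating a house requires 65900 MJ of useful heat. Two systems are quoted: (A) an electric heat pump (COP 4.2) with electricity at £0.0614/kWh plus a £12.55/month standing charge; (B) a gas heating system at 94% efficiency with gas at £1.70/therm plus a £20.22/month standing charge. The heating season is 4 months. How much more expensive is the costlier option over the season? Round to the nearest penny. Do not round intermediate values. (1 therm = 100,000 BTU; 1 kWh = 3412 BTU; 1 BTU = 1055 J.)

£892.72

Heat load = 65900 MJ = 65,900,000,000 J / 1055 = 62,464,455 BTU
Gas: input = 62,464,455 / 0.94 = 66,451,548 BTU = 664.5 therm → 664.5 × £1.70 = £1,129.68; + 4 × £20.22 standing = £1,210.56
Heat pump: 62,464,455 BTU / 3412 = 18,310 kWh heat; / 4.2 = 4,359 kWh in → × £0.0614 = £267.64; + 4 × £12.55 standing = £317.84
Difference = |£1,210.56 − £317.84| = £892.72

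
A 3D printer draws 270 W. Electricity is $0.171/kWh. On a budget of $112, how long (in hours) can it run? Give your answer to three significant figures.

Energy budget = $112 / $0.171 per kWh = 655 kWh = 654,971 Wh
Runtime = 654,971 Wh / 270 W = 2,426 h

2430 h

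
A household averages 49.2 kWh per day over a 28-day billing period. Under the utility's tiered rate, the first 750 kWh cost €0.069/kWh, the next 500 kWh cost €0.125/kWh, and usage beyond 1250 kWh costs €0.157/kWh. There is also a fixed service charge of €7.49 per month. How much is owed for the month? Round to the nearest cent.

€141.77

Usage = 49.2 kWh/day × 28 days = 1377.6 kWh
First 750 kWh × €0.069 = €51.75
Next 500 kWh × €0.125 = €62.50
Remaining 127.6 kWh × €0.157 = €20.03
Energy charge = €134.28; + service €7.49 = €141.77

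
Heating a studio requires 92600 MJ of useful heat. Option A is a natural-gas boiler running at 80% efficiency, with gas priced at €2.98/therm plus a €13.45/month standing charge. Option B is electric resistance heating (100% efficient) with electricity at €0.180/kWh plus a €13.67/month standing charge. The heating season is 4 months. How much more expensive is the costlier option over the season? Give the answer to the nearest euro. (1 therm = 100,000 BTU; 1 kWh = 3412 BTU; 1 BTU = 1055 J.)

€1362

Heat load = 92600 MJ = 92,600,000,000 J / 1055 = 87,772,512 BTU
Gas: input = 87,772,512 / 0.80 = 109,715,640 BTU = 1,097 therm → 1,097 × €2.98 = €3,269.53; + 4 × €13.45 standing = €3,323.33
Electric: 87,772,512 BTU / 3412 = 25,720 kWh → × €0.180 = €4,630.44; + 4 × €13.67 standing = €4,685.12
Difference = |€3,323.33 − €4,685.12| = €1,361.79 ≈ €1362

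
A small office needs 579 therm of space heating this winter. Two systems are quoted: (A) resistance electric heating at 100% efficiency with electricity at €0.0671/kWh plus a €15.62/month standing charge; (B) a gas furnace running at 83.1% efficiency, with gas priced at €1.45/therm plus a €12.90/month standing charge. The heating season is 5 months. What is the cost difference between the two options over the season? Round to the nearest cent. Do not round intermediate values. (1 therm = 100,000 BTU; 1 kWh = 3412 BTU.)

€141.97

Heat load = 579 therm × 100,000 = 57,900,000 BTU
Gas: input = 57,900,000 / 0.831 = 69,675,090 BTU = 696.8 therm → 696.8 × €1.45 = €1,010.29; + 5 × €12.90 standing = €1,074.79
Electric: 57,900,000 BTU / 3412 = 16,970 kWh → × €0.0671 = €1,138.65; + 5 × €15.62 standing = €1,216.75
Difference = |€1,074.79 − €1,216.75| = €141.97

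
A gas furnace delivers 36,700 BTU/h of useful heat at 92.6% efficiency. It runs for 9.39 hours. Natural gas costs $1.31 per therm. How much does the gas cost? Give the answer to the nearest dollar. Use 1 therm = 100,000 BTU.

$5

Heat delivered = 36,700 BTU/h × 9.39 h = 344,613 BTU
Gas input = 344,613 / 0.926 = 372,152 BTU
= 372,152 / 100,000 = 3.722 therm
Cost = 3.722 × $1.31/therm = $4.88 ≈ $5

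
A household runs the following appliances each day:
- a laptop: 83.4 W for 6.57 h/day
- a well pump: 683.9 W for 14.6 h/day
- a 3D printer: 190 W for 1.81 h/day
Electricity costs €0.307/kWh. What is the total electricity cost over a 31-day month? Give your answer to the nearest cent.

laptop: 83.4 W × 6.57 h × 31 d = 16,986 Wh = 16.99 kWh
well pump: 683.9 W × 14.6 h × 31 d = 309,533 Wh = 309.5 kWh
3D printer: 190 W × 1.81 h × 31 d = 10,661 Wh = 10.66 kWh
Total energy = 16.99 + 309.5 + 10.66 = 337.2 kWh
Cost = 337.2 kWh × €0.307 = €103.51

€103.51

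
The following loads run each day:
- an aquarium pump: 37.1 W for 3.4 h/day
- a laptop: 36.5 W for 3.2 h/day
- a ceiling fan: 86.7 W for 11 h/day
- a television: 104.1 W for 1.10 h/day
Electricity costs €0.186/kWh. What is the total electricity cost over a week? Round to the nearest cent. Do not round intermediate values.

€1.71

aquarium pump: 37.1 W × 3.4 h × 7 d = 883 Wh = 0.883 kWh
laptop: 36.5 W × 3.2 h × 7 d = 818 Wh = 0.8176 kWh
ceiling fan: 86.7 W × 11 h × 7 d = 6,676 Wh = 6.676 kWh
television: 104.1 W × 1.10 h × 7 d = 802 Wh = 0.8016 kWh
Total energy = 0.883 + 0.8176 + 6.676 + 0.8016 = 9.178 kWh
Cost = 9.178 kWh × €0.186 = €1.71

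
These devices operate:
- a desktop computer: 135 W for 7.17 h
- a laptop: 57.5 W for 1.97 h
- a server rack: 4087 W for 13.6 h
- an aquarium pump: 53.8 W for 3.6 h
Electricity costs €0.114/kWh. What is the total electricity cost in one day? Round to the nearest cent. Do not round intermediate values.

desktop computer: 135 W × 7.17 h = 968 Wh = 0.968 kWh
laptop: 57.5 W × 1.97 h = 113 Wh = 0.1133 kWh
server rack: 4087 W × 13.6 h = 55,583 Wh = 55.58 kWh
aquarium pump: 53.8 W × 3.6 h = 194 Wh = 0.1937 kWh
Total energy = 0.968 + 0.1133 + 55.58 + 0.1937 = 56.86 kWh
Cost = 56.86 kWh × €0.114 = €6.48

€6.48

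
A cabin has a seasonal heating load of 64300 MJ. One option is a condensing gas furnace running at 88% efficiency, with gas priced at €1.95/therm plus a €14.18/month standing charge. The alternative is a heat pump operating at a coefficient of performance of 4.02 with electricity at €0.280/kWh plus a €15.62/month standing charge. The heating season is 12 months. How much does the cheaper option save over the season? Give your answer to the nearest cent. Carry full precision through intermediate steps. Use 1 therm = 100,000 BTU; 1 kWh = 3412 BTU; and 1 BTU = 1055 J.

€89.09

Heat load = 64300 MJ = 64,300,000,000 J / 1055 = 60,947,867 BTU
Gas: input = 60,947,867 / 0.88 = 69,258,940 BTU = 692.6 therm → 692.6 × €1.95 = €1,350.55; + 12 × €14.18 standing = €1,520.71
Heat pump: 60,947,867 BTU / 3412 = 17,860 kWh heat; / 4.02 = 4,443 kWh in → × €0.280 = €1,244.17; + 12 × €15.62 standing = €1,431.61
Difference = |€1,520.71 − €1,431.61| = €89.09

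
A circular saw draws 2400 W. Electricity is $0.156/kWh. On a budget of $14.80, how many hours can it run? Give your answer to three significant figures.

39.5 h

Energy budget = $14.80 / $0.156 per kWh = 94.87 kWh = 94,872 Wh
Runtime = 94,872 Wh / 2400 W = 39.53 h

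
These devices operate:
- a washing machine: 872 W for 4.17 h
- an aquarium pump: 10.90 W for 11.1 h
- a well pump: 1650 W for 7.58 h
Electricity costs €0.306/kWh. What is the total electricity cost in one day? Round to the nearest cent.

washing machine: 872 W × 4.17 h = 3,636 Wh = 3.636 kWh
aquarium pump: 10.90 W × 11.1 h = 121 Wh = 0.121 kWh
well pump: 1650 W × 7.58 h = 12,507 Wh = 12.51 kWh
Total energy = 3.636 + 0.121 + 12.51 = 16.26 kWh
Cost = 16.26 kWh × €0.306 = €4.98

€4.98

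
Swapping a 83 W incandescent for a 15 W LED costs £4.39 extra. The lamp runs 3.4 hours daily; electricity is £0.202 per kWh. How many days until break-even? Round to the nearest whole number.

94 days

Power saved = 83 − 15 = 68 W
Daily energy saved = 68 W × 3.4 h = 231.2 Wh = 0.2312 kWh
Daily savings = 0.2312 × £0.202 = £0.0467
Payback = £4.39 / £0.0467 per day = 94 days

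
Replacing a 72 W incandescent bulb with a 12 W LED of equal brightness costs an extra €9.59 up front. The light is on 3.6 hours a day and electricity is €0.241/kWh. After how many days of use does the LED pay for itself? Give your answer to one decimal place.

184.2 days

Power saved = 72 − 12 = 60 W
Daily energy saved = 60 W × 3.6 h = 216 Wh = 0.216 kWh
Daily savings = 0.216 × €0.241 = €0.0521
Payback = €9.59 / €0.0521 per day = 184.2 days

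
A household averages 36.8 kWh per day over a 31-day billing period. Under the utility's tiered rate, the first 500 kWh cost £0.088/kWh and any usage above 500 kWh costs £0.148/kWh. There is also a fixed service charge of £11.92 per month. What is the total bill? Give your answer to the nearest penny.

£150.76

Usage = 36.8 kWh/day × 31 days = 1140.8 kWh
First 500 kWh × £0.088 = £44.00
Remaining 640.8 kWh × £0.148 = £94.84
Energy charge = £138.84; + service £11.92 = £150.76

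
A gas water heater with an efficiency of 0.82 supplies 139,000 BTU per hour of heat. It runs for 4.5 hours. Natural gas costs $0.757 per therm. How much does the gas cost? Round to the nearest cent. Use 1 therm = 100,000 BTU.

Heat delivered = 139,000 BTU/h × 4.5 h = 625,500 BTU
Gas input = 625,500 / 0.82 = 762,805 BTU
= 762,805 / 100,000 = 7.628 therm
Cost = 7.628 × $0.757/therm = $5.77

$5.77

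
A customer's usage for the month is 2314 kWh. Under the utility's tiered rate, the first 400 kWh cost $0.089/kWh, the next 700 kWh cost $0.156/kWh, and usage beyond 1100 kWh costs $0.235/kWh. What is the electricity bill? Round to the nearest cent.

First 400 kWh × $0.089 = $35.60
Next 700 kWh × $0.156 = $109.20
Remaining 1214 kWh × $0.235 = $285.29
Total = $430.09

$430.09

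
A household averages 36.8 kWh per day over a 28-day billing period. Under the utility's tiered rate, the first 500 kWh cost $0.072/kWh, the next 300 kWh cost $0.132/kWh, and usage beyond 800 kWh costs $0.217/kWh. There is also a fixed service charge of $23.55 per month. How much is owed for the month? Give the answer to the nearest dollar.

$149

Usage = 36.8 kWh/day × 28 days = 1030.4 kWh
First 500 kWh × $0.072 = $36.00
Next 300 kWh × $0.132 = $39.60
Remaining 230.4 kWh × $0.217 = $50.00
Energy charge = $125.60; + service $23.55 = $149.15 ≈ $149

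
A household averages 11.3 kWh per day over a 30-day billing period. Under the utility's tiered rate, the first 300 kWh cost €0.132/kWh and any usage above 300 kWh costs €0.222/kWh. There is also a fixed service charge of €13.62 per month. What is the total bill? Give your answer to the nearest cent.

€61.88

Usage = 11.3 kWh/day × 30 days = 339 kWh
First 300 kWh × €0.132 = €39.60
Remaining 39 kWh × €0.222 = €8.66
Energy charge = €48.26; + service €13.62 = €61.88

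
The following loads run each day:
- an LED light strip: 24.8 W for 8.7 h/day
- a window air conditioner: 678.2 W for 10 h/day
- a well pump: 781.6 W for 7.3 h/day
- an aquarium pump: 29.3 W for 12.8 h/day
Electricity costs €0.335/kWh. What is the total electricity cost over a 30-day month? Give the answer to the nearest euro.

€131

LED light strip: 24.8 W × 8.7 h × 30 d = 6,473 Wh = 6.473 kWh
window air conditioner: 678.2 W × 10 h × 30 d = 203,460 Wh = 203.5 kWh
well pump: 781.6 W × 7.3 h × 30 d = 171,170 Wh = 171.2 kWh
aquarium pump: 29.3 W × 12.8 h × 30 d = 11,251 Wh = 11.25 kWh
Total energy = 6.473 + 203.5 + 171.2 + 11.25 = 392.4 kWh
Cost = 392.4 kWh × €0.335 = €131.44 ≈ €131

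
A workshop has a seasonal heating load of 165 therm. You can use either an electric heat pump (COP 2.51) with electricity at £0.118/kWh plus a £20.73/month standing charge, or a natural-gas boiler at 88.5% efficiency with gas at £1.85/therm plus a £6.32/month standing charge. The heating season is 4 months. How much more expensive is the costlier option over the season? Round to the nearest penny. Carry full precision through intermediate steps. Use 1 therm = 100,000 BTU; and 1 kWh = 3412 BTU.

Heat load = 165 therm × 100,000 = 16,500,000 BTU
Gas: input = 16,500,000 / 0.885 = 18,644,068 BTU = 186.4 therm → 186.4 × £1.85 = £344.92; + 4 × £6.32 standing = £370.20
Heat pump: 16,500,000 BTU / 3412 = 4,836 kWh heat; / 2.51 = 1,927 kWh in → × £0.118 = £227.34; + 4 × £20.73 standing = £310.26
Difference = |£370.20 − £310.26| = £59.93

£59.93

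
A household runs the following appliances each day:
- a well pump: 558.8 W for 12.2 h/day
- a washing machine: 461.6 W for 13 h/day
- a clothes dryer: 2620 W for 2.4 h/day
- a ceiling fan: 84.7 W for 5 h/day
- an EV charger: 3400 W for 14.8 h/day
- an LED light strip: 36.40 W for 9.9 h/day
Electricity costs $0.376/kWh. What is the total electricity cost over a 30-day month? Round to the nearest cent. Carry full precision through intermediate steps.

$791.97

well pump: 558.8 W × 12.2 h × 30 d = 204,521 Wh = 204.5 kWh
washing machine: 461.6 W × 13 h × 30 d = 180,024 Wh = 180 kWh
clothes dryer: 2620 W × 2.4 h × 30 d = 188,640 Wh = 188.6 kWh
ceiling fan: 84.7 W × 5 h × 30 d = 12,705 Wh = 12.71 kWh
EV charger: 3400 W × 14.8 h × 30 d = 1,509,600 Wh = 1,510 kWh
LED light strip: 36.40 W × 9.9 h × 30 d = 10,811 Wh = 10.81 kWh
Total energy = 204.5 + 180 + 188.6 + 12.71 + 1,510 + 10.81 = 2,106 kWh
Cost = 2,106 kWh × $0.376 = $791.97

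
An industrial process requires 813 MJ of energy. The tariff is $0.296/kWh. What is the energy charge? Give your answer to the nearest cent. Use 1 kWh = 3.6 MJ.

$66.85

813 MJ × (0.27778 kWh/MJ) = 225.8 kWh
Cost = 225.8 kWh × $0.296/kWh = $66.85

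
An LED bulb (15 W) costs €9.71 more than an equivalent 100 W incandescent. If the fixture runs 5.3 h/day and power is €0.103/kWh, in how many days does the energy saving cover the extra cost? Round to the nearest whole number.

Power saved = 100 − 15 = 85 W
Daily energy saved = 85 W × 5.3 h = 450.5 Wh = 0.4505 kWh
Daily savings = 0.4505 × €0.103 = €0.0464
Payback = €9.71 / €0.0464 per day = 209.3 days

209 days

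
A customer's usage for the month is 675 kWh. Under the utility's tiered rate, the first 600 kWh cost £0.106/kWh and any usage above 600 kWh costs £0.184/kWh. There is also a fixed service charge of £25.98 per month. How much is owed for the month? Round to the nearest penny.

£103.38

First 600 kWh × £0.106 = £63.60
Remaining 75 kWh × £0.184 = £13.80
Energy charge = £77.40; + service £25.98 = £103.38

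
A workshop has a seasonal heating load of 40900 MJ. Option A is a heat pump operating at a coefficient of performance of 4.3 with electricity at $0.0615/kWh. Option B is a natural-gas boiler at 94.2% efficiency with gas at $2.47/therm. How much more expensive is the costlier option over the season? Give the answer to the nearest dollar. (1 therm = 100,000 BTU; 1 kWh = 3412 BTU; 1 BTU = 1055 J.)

Heat load = 40900 MJ = 40,900,000,000 J / 1055 = 38,767,773 BTU
Gas: input = 38,767,773 / 0.942 = 41,154,748 BTU = 411.5 therm → 411.5 × $2.47 = $1,016.52
Heat pump: 38,767,773 BTU / 3412 = 11,360 kWh heat; / 4.3 = 2,642 kWh in → × $0.0615 = $162.51
Difference = |$1,016.52 − $162.51| = $854.02 ≈ $854

$854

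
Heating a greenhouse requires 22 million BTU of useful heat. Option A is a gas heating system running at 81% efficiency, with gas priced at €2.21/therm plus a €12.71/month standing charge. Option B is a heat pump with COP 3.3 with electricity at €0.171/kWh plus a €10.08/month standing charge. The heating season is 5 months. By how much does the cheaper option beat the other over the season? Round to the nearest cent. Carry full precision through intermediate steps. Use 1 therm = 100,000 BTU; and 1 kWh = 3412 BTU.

Heat load = 22 × 10⁶ BTU = 22,000,000 BTU
Gas: input = 22,000,000 / 0.810 = 27,160,494 BTU = 271.6 therm → 271.6 × €2.21 = €600.25; + 5 × €12.71 standing = €663.80
Heat pump: 22,000,000 BTU / 3412 = 6,448 kWh heat; / 3.3 = 1,954 kWh in → × €0.171 = €334.11; + 5 × €10.08 standing = €384.51
Difference = |€663.80 − €384.51| = €279.28

€279.28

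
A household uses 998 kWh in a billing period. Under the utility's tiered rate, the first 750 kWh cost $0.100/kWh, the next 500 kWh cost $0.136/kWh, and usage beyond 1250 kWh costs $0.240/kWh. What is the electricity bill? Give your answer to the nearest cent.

$108.73

First 750 kWh × $0.100 = $75.00
Next 248 kWh × $0.136 = $33.73
Remaining tier: 0 kWh (not reached)
Total = $108.73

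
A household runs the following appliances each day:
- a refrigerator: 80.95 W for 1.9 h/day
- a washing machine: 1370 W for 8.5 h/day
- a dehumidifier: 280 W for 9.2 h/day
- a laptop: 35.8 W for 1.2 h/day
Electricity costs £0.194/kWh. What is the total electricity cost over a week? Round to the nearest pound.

£20

refrigerator: 80.95 W × 1.9 h × 7 d = 1,077 Wh = 1.077 kWh
washing machine: 1370 W × 8.5 h × 7 d = 81,515 Wh = 81.52 kWh
dehumidifier: 280 W × 9.2 h × 7 d = 18,032 Wh = 18.03 kWh
laptop: 35.8 W × 1.2 h × 7 d = 301 Wh = 0.3007 kWh
Total energy = 1.077 + 81.52 + 18.03 + 0.3007 = 100.9 kWh
Cost = 100.9 kWh × £0.194 = £19.58 ≈ £20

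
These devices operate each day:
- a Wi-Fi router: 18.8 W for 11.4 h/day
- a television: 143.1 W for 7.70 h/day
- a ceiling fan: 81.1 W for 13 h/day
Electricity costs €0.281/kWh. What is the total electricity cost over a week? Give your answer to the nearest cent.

€4.66

Wi-Fi router: 18.8 W × 11.4 h × 7 d = 1,500 Wh = 1.5 kWh
television: 143.1 W × 7.70 h × 7 d = 7,713 Wh = 7.713 kWh
ceiling fan: 81.1 W × 13 h × 7 d = 7,380 Wh = 7.38 kWh
Total energy = 1.5 + 7.713 + 7.38 = 16.59 kWh
Cost = 16.59 kWh × €0.281 = €4.66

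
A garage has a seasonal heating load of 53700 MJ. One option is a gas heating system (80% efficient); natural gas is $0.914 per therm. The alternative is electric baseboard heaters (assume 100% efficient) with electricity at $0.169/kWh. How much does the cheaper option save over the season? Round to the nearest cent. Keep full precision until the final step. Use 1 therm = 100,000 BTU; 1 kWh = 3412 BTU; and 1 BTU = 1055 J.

Heat load = 53700 MJ = 53,700,000,000 J / 1055 = 50,900,474 BTU
Gas: input = 50,900,474 / 0.80 = 63,625,592 BTU = 636.3 therm → 636.3 × $0.914 = $581.54
Electric: 50,900,474 BTU / 3412 = 14,920 kWh → × $0.169 = $2,521.15
Difference = |$581.54 − $2,521.15| = $1,939.62

$1939.62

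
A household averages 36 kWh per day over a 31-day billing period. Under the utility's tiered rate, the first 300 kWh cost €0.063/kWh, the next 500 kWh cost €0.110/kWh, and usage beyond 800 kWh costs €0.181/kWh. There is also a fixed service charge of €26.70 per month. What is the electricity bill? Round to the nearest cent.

Usage = 36 kWh/day × 31 days = 1116 kWh
First 300 kWh × €0.063 = €18.90
Next 500 kWh × €0.110 = €55.00
Remaining 316 kWh × €0.181 = €57.20
Energy charge = €131.10; + service €26.70 = €157.80

€157.80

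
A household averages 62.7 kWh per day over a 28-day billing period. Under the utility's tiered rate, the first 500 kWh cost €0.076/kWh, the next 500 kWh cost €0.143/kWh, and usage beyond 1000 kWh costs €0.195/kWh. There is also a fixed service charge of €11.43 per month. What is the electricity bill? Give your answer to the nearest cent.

€268.27

Usage = 62.7 kWh/day × 28 days = 1755.6 kWh
First 500 kWh × €0.076 = €38.00
Next 500 kWh × €0.143 = €71.50
Remaining 755.6 kWh × €0.195 = €147.34
Energy charge = €256.84; + service €11.43 = €268.27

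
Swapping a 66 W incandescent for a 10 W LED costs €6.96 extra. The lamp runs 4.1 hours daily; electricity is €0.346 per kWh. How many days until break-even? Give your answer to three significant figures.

87.6 days

Power saved = 66 − 10 = 56 W
Daily energy saved = 56 W × 4.1 h = 229.6 Wh = 0.2296 kWh
Daily savings = 0.2296 × €0.346 = €0.0794
Payback = €6.96 / €0.0794 per day = 87.61 days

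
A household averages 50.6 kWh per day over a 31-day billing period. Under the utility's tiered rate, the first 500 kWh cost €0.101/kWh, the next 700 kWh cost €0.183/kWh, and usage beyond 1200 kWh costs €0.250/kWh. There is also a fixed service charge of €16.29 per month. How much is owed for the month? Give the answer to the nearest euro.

Usage = 50.6 kWh/day × 31 days = 1568.6 kWh
First 500 kWh × €0.101 = €50.50
Next 700 kWh × €0.183 = €128.10
Remaining 368.6 kWh × €0.250 = €92.15
Energy charge = €270.75; + service €16.29 = €287.04 ≈ €287

€287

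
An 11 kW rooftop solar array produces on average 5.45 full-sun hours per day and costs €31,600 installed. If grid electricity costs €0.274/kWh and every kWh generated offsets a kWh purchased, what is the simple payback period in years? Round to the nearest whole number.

5 years

Daily generation = 11 kW × 5.45 h = 59.95 kWh
Annual generation = 59.95 × 365 = 21882 kWh
Annual savings = 21882 × €0.274 = €5,995.60
Payback = €31,600 / €5,995.60 = 5.27 years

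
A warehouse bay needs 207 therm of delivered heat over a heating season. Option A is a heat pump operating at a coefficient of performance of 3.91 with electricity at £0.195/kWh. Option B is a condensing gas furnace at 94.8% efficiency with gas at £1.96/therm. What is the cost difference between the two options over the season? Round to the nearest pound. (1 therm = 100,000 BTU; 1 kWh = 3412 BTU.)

£125

Heat load = 207 therm × 100,000 = 20,700,000 BTU
Gas: input = 20,700,000 / 0.948 = 21,835,443 BTU = 218.4 therm → 218.4 × £1.96 = £427.97
Heat pump: 20,700,000 BTU / 3412 = 6,067 kWh heat; / 3.91 = 1,552 kWh in → × £0.195 = £302.57
Difference = |£427.97 − £302.57| = £125.41 ≈ £125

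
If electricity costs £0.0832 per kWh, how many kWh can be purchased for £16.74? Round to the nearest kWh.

201 kWh

£16.74 / £0.0832 per kWh = 201.2 kWh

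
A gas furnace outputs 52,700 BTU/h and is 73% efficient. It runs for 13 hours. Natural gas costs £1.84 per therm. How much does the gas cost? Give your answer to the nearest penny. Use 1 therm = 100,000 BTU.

Heat delivered = 52,700 BTU/h × 13 h = 685,100 BTU
Gas input = 685,100 / 0.73 = 938,493 BTU
= 938,493 / 100,000 = 9.385 therm
Cost = 9.385 × £1.84/therm = £17.27

£17.27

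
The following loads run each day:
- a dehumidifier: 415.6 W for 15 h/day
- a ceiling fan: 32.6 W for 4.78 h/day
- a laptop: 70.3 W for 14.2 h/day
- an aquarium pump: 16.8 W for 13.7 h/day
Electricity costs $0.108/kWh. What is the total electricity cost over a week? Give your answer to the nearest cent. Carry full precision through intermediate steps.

$5.76

dehumidifier: 415.6 W × 15 h × 7 d = 43,638 Wh = 43.64 kWh
ceiling fan: 32.6 W × 4.78 h × 7 d = 1,091 Wh = 1.091 kWh
laptop: 70.3 W × 14.2 h × 7 d = 6,988 Wh = 6.988 kWh
aquarium pump: 16.8 W × 13.7 h × 7 d = 1,611 Wh = 1.611 kWh
Total energy = 43.64 + 1.091 + 6.988 + 1.611 = 53.33 kWh
Cost = 53.33 kWh × $0.108 = $5.76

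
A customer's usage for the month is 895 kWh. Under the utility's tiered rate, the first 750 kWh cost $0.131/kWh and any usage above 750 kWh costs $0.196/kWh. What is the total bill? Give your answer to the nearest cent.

First 750 kWh × $0.131 = $98.25
Remaining 145 kWh × $0.196 = $28.42
Total = $126.67

$126.67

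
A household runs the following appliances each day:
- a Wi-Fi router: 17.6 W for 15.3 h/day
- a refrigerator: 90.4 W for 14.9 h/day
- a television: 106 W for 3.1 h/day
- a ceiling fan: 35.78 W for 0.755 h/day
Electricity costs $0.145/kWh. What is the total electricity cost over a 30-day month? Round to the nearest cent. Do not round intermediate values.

$8.58

Wi-Fi router: 17.6 W × 15.3 h × 30 d = 8,078 Wh = 8.078 kWh
refrigerator: 90.4 W × 14.9 h × 30 d = 40,409 Wh = 40.41 kWh
television: 106 W × 3.1 h × 30 d = 9,858 Wh = 9.858 kWh
ceiling fan: 35.78 W × 0.755 h × 30 d = 810 Wh = 0.8104 kWh
Total energy = 8.078 + 40.41 + 9.858 + 0.8104 = 59.16 kWh
Cost = 59.16 kWh × $0.145 = $8.58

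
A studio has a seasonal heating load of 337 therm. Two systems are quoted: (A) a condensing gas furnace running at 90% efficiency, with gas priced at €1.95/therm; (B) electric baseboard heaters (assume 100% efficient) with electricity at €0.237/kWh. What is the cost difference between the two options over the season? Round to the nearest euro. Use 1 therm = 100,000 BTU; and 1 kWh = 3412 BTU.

€1611

Heat load = 337 therm × 100,000 = 33,700,000 BTU
Gas: input = 33,700,000 / 0.90 = 37,444,444 BTU = 374.4 therm → 374.4 × €1.95 = €730.17
Electric: 33,700,000 BTU / 3412 = 9,877 kWh → × €0.237 = €2,340.83
Difference = |€730.17 − €2,340.83| = €1,610.66 ≈ €1611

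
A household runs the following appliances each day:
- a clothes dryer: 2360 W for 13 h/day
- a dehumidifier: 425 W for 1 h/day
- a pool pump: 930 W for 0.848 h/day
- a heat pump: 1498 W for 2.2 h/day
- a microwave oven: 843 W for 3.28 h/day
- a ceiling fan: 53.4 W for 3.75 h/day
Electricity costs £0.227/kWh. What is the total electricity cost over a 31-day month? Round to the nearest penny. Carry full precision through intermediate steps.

clothes dryer: 2360 W × 13 h × 31 d = 951,080 Wh = 951.1 kWh
dehumidifier: 425 W × 1 h × 31 d = 13,175 Wh = 13.18 kWh
pool pump: 930 W × 0.848 h × 31 d = 24,448 Wh = 24.45 kWh
heat pump: 1498 W × 2.2 h × 31 d = 102,164 Wh = 102.2 kWh
microwave oven: 843 W × 3.28 h × 31 d = 85,716 Wh = 85.72 kWh
ceiling fan: 53.4 W × 3.75 h × 31 d = 6,208 Wh = 6.208 kWh
Total energy = 951.1 + 13.18 + 24.45 + 102.2 + 85.72 + 6.208 = 1,183 kWh
Cost = 1,183 kWh × £0.227 = £268.49

£268.49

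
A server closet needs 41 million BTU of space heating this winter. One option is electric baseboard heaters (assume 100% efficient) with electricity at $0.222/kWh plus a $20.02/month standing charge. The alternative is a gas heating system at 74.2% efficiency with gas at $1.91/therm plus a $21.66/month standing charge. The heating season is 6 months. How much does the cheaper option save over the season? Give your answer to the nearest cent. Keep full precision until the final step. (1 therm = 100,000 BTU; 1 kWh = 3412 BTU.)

Heat load = 41 × 10⁶ BTU = 41,000,000 BTU
Gas: input = 41,000,000 / 0.742 = 55,256,065 BTU = 552.6 therm → 552.6 × $1.91 = $1,055.39; + 6 × $21.66 standing = $1,185.35
Electric: 41,000,000 BTU / 3412 = 12,020 kWh → × $0.222 = $2,667.64; + 6 × $20.02 standing = $2,787.76
Difference = |$1,185.35 − $2,787.76| = $1,602.41

$1602.41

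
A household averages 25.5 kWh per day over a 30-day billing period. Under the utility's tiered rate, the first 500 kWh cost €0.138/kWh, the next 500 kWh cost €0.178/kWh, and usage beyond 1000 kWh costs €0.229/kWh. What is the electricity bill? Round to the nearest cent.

Usage = 25.5 kWh/day × 30 days = 765 kWh
First 500 kWh × €0.138 = €69.00
Next 265 kWh × €0.178 = €47.17
Remaining tier: 0 kWh (not reached)
Total = €116.17

€116.17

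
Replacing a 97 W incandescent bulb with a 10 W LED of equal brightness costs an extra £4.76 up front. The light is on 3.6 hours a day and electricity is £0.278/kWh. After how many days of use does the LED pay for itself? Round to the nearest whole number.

Power saved = 97 − 10 = 87 W
Daily energy saved = 87 W × 3.6 h = 313.2 Wh = 0.3132 kWh
Daily savings = 0.3132 × £0.278 = £0.0871
Payback = £4.76 / £0.0871 per day = 54.67 days

55 days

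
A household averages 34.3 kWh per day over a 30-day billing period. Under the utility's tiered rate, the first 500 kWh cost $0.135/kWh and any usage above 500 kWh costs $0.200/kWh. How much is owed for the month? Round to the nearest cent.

Usage = 34.3 kWh/day × 30 days = 1029 kWh
First 500 kWh × $0.135 = $67.50
Remaining 529 kWh × $0.200 = $105.80
Total = $173.30

$173.30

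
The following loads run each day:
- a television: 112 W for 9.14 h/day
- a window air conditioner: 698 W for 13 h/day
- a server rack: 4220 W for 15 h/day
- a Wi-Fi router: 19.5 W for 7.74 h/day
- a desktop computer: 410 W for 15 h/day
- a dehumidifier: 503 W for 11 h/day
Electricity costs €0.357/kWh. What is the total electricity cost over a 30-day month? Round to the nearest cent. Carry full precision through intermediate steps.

€912.83

television: 112 W × 9.14 h × 30 d = 30,710 Wh = 30.71 kWh
window air conditioner: 698 W × 13 h × 30 d = 272,220 Wh = 272.2 kWh
server rack: 4220 W × 15 h × 30 d = 1,899,000 Wh = 1,899 kWh
Wi-Fi router: 19.5 W × 7.74 h × 30 d = 4,528 Wh = 4.528 kWh
desktop computer: 410 W × 15 h × 30 d = 184,500 Wh = 184.5 kWh
dehumidifier: 503 W × 11 h × 30 d = 165,990 Wh = 166 kWh
Total energy = 30.71 + 272.2 + 1,899 + 4.528 + 184.5 + 166 = 2,557 kWh
Cost = 2,557 kWh × €0.357 = €912.83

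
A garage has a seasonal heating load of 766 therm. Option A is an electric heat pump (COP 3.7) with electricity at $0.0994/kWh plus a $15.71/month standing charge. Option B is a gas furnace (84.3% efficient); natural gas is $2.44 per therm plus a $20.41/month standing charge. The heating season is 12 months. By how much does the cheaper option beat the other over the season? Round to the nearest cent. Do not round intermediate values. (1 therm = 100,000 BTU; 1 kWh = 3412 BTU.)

$1670.41

Heat load = 766 therm × 100,000 = 76,600,000 BTU
Gas: input = 76,600,000 / 0.843 = 90,865,955 BTU = 908.7 therm → 908.7 × $2.44 = $2,217.13; + 12 × $20.41 standing = $2,462.05
Heat pump: 76,600,000 BTU / 3412 = 22,450 kWh heat; / 3.7 = 6,068 kWh in → × $0.0994 = $603.12; + 12 × $15.71 standing = $791.64
Difference = |$2,462.05 − $791.64| = $1,670.41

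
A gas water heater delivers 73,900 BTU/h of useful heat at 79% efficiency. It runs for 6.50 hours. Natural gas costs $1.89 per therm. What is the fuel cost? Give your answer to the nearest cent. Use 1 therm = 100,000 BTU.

Heat delivered = 73,900 BTU/h × 6.50 h = 480,350 BTU
Gas input = 480,350 / 0.79 = 608,038 BTU
= 608,038 / 100,000 = 6.08 therm
Cost = 6.08 × $1.89/therm = $11.49

$11.49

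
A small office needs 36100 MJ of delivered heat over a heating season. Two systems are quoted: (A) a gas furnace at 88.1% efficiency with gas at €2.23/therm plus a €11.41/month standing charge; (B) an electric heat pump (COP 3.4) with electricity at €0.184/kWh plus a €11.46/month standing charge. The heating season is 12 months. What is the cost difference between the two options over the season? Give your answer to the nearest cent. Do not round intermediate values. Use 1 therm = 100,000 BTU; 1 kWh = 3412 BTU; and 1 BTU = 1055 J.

Heat load = 36100 MJ = 36,100,000,000 J / 1055 = 34,218,009 BTU
Gas: input = 34,218,009 / 0.881 = 38,839,965 BTU = 388.4 therm → 388.4 × €2.23 = €866.13; + 12 × €11.41 standing = €1,003.05
Heat pump: 34,218,009 BTU / 3412 = 10,030 kWh heat; / 3.4 = 2,950 kWh in → × €0.184 = €542.73; + 12 × €11.46 standing = €680.25
Difference = |€1,003.05 − €680.25| = €322.80

€322.80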